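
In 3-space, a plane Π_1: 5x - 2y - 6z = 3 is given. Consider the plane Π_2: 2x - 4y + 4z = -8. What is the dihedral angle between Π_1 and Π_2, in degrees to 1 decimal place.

cos θ = |n₁·n₂| / (|n₁||n₂|) = |-6| / (√65 · √36).
θ = arccos(0.12403) ≈ 82.9°.

82.9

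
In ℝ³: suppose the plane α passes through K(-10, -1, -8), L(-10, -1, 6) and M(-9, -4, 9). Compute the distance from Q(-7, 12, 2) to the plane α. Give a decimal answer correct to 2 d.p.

6.96

KL = (0, 0, 14), KM = (1, -3, 17); a normal to α is KL × KM = (42, 14, 0).
Using K: α has equation 42x + 14y = -434.
n·Q − d = (42)·(-7) + (14)·(12) + (0)·(2) − (-434) = 308; |n| = √1960.
Distance = |308| / √1960 = 308/√1960 ≈ 6.96.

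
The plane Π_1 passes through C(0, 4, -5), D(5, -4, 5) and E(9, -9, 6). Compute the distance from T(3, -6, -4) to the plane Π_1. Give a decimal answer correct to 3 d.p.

3.937

CD = (5, -8, 10), CE = (9, -13, 11); a normal to Π_1 is CD × CE = (42, 35, 7).
Using C: Π_1 has equation 42x + 35y + 7z = 105.
n·T − d = (42)·(3) + (35)·(-6) + (7)·(-4) − 105 = -217; |n| = √3038.
Distance = |-217| / √3038 = 217/√3038 ≈ 3.937.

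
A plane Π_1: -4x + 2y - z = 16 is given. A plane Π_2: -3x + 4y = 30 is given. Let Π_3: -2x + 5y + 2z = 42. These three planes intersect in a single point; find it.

(-2, 6, 4)

Solving the 3×3 linear system -4x + 2y - z = 16, -3x + 4y = 30, -2x + 5y + 2z = 42 (e.g. by elimination or Cramer's rule, determinant = -13) gives (-2, 6, 4).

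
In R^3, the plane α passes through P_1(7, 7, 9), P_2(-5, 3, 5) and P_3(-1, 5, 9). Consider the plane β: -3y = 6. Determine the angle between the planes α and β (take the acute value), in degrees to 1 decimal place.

P_1P_2 = (-12, -4, -4), P_1P_3 = (-8, -2, 0); a normal to α is P_1P_2 × P_1P_3 = (-8, 32, -8).
Using P_1: α has equation -8x + 32y - 8z = 96.
cos θ = |n₁·n₂| / (|n₁||n₂|) = |-96| / (√1152 · √9).
θ = arccos(0.94281) ≈ 19.5°.

19.5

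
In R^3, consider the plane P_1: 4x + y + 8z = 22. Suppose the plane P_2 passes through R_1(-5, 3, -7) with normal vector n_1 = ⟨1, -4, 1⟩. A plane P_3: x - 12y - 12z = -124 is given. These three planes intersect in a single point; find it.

(-4, 6, 4)

P_2: n_1·r = n_1·R_1 gives x - 4y + z = -24.
Solving the 3×3 linear system 4x + y + 8z = 22, x - 4y + z = -24, x - 12y - 12z = -124 (e.g. by elimination or Cramer's rule, determinant = 189) gives (-4, 6, 4).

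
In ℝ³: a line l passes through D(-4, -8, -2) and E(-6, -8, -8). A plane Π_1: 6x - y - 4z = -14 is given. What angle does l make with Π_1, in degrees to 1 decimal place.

A direction vector for l is E − D = (-2, 0, -6).
sin θ = |n·v| / (|n||v|) = |12| / (√53 · √40) = 0.26062.
θ ≈ 15.1°.

15.1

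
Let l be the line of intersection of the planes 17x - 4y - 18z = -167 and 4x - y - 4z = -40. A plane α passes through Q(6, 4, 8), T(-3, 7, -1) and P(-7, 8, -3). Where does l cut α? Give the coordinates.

Direction of l: (17, -4, -18) × (4, -1, -4) = (-2, -4, -1).
A point on l: solving the two plane equations with x = -15 gives (-15, -4, -4).
QT = (-9, 3, -9), QP = (-13, 4, -11); a normal to α is QT × QP = (3, 18, 3).
Using Q: α has equation 3x + 18y + 3z = 114.
Substitute r = (-15, -4, -4) + t(-2, -4, -1) into the plane: -129 + (-81)t = 114, so t = -3.
Intersection: (-15, -4, -4) + (-3)·(-2, -4, -1) = (-9, 8, -1).

(-9, 8, -1)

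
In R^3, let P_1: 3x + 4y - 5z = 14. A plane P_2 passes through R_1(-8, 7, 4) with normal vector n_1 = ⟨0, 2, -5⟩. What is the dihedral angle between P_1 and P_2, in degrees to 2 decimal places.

29.93

P_2: n_1·r = n_1·R_1 gives 2y - 5z = -6.
cos θ = |n₁·n₂| / (|n₁||n₂|) = |33| / (√50 · √29).
θ = arccos(0.86662) ≈ 29.93°.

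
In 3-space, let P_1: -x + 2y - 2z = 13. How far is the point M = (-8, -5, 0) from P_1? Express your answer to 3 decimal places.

5.000

n·M − d = (-1)·(-8) + (2)·(-5) + (-2)·(0) − 13 = -15; |n| = √9.
Distance = |-15| / √9 = 15/√9 ≈ 5.000.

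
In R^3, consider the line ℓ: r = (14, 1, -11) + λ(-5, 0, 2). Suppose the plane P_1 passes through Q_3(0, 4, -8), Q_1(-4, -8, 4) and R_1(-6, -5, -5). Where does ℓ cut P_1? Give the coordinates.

Q_3Q_1 = (-4, -12, 12), Q_3R_1 = (-6, -9, 3); a normal to P_1 is Q_3Q_1 × Q_3R_1 = (72, -60, -36).
Using Q_3: P_1 has equation 72x - 60y - 36z = 48.
Substitute r = (14, 1, -11) + t(-5, 0, 2) into the plane: 1344 + (-432)t = 48, so t = 3.
Intersection: (14, 1, -11) + 3·(-5, 0, 2) = (-1, 1, -5).

(-1, 1, -5)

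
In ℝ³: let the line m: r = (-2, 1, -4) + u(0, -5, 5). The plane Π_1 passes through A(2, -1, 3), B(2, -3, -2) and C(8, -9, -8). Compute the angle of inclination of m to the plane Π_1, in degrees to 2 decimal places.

AB = (0, -2, -5), AC = (6, -8, -11); a normal to Π_1 is AB × AC = (-18, -30, 12).
Using A: Π_1 has equation -18x - 30y + 12z = 30.
sin θ = |n·v| / (|n||v|) = |210| / (√1368 · √50) = 0.80296.
θ ≈ 53.41°.

53.41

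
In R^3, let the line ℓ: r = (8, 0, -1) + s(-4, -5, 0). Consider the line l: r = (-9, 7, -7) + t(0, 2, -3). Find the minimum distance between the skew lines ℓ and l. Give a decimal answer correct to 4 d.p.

Common perpendicular direction n = (-4, -5, 0) × (0, 2, -3) = (15, -12, -8).
With w = (-9, 7, -7) − (8, 0, -1) = (-17, 7, -6), w · n = -291.
Distance = |w · n| / |n| = |-291| / √433 ≈ 13.9846.

13.9846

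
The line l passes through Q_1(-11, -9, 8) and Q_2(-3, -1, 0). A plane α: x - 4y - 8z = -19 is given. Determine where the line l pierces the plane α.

(-7, -5, 4)

A direction vector for l is Q_2 − Q_1 = (8, 8, -8).
Substitute r = (-11, -9, 8) + t(8, 8, -8) into the plane: -39 + 40t = -19, so t = 1/2.
Intersection: (-11, -9, 8) + (1/2)·(8, 8, -8) = (-7, -5, 4).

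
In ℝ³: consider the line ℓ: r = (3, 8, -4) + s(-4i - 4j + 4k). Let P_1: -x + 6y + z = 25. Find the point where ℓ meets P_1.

Substitute r = (3, 8, -4) + t(-4, -4, 4) into the plane: 41 + (-16)t = 25, so t = 1.
Intersection: (3, 8, -4) + 1·(-4, -4, 4) = (-1, 4, 0).

(-1, 4, 0)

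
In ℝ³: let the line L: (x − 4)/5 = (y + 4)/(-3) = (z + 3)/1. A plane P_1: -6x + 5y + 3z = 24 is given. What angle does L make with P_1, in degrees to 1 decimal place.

58.1

L has direction (5, -3, 1) through (4, -4, -3).
sin θ = |n·v| / (|n||v|) = |-42| / (√70 · √35) = 0.84853.
θ ≈ 58.1°.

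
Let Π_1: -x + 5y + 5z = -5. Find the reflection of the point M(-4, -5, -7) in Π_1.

λ = (n·M − d)/|n|² = (-56 − (-5))/51 = -1.
Reflection = M − 2λn = (-4, -5, -7) − (-2)·(-1, 5, 5) = (-6, 5, 3).

(-6, 5, 3)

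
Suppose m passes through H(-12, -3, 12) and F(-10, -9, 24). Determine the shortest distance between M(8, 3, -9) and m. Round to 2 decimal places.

A direction vector for m is F − H = (2, -6, 12).
Taking (-12, -3, 12) on m with direction v = (2, -6, 12): w = M − (-12, -3, 12) = (20, 6, -21), and w × v = (-54, -282, -132).
Distance = |w × v| / |v| = √99864 / √184 ≈ 23.30.

23.30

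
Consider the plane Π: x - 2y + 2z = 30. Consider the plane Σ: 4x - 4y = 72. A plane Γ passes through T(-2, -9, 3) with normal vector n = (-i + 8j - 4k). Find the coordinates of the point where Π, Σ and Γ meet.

Γ: n·r = n·T gives -x + 8y - 4z = -82.
Solving the 3×3 linear system x - 2y + 2z = 30, 4x - 4y = 72, -x + 8y - 4z = -82 (e.g. by elimination or Cramer's rule, determinant = 40) gives (10, -8, 2).

(10, -8, 2)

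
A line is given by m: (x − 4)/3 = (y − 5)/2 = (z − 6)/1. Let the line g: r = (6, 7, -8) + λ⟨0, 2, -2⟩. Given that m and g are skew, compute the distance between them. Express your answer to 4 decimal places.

m has direction (3, 2, 1) through (4, 5, 6).
Common perpendicular direction n = (3, 2, 1) × (0, 2, -2) = (-6, 6, 6).
With w = (6, 7, -8) − (4, 5, 6) = (2, 2, -14), w · n = -84.
Distance = |w · n| / |n| = |-84| / √108 ≈ 8.0829.

8.0829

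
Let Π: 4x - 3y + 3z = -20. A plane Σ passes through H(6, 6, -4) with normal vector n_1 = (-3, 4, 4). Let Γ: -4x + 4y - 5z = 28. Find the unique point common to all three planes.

Σ: n_1·r = n_1·H gives -3x + 4y + 4z = -10.
Solving the 3×3 linear system 4x - 3y + 3z = -20, -3x + 4y + 4z = -10, -4x + 4y - 5z = 28 (e.g. by elimination or Cramer's rule, determinant = -39) gives (-2, 0, -4).

(-2, 0, -4)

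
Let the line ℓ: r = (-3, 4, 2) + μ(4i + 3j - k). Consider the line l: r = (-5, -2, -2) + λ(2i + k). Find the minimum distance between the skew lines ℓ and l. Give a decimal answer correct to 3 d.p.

6.000

Common perpendicular direction n = (4, 3, -1) × (2, 0, 1) = (3, -6, -6).
With w = (-5, -2, -2) − (-3, 4, 2) = (-2, -6, -4), w · n = 54.
Distance = |w · n| / |n| = |54| / √81 ≈ 6.000.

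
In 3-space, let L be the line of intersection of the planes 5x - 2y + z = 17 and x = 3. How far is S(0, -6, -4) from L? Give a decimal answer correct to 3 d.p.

Direction of L: (5, -2, 1) × (1, 0, 0) = (0, 1, 2).
A point on L: solving the two plane equations with y = 2 gives (3, 2, 6).
Taking (3, 2, 6) on L with direction v = (0, 1, 2): w = S − (3, 2, 6) = (-3, -8, -10), and w × v = (-6, 6, -3).
Distance = |w × v| / |v| = √81 / √5 ≈ 4.025.

4.025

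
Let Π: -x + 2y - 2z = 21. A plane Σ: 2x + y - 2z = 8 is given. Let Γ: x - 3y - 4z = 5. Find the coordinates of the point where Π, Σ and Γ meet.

Solving the 3×3 linear system -x + 2y - 2z = 21, 2x + y - 2z = 8, x - 3y - 4z = 5 (e.g. by elimination or Cramer's rule, determinant = 36) gives (-3, 4, -5).

(-3, 4, -5)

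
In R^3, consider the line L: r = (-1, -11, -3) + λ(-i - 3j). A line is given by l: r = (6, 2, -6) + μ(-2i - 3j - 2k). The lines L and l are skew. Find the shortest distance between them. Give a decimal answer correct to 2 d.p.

Common perpendicular direction n = (-1, -3, 0) × (-2, -3, -2) = (6, -2, -3).
With w = (6, 2, -6) − (-1, -11, -3) = (7, 13, -3), w · n = 25.
Distance = |w · n| / |n| = |25| / √49 ≈ 3.57.

3.57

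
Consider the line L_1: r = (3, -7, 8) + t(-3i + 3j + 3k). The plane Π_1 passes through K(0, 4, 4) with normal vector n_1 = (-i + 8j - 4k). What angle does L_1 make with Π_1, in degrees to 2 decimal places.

18.71

Π_1: n_1·r = n_1·K gives -x + 8y - 4z = 16.
sin θ = |n·v| / (|n||v|) = |15| / (√81 · √27) = 0.32075.
θ ≈ 18.71°.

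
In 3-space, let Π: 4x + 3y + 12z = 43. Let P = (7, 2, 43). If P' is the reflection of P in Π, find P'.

λ = (n·P − d)/|n|² = (550 − 43)/169 = 3.
Reflection = P − 2λn = (7, 2, 43) − 6·(4, 3, 12) = (-17, -16, -29).

(-17, -16, -29)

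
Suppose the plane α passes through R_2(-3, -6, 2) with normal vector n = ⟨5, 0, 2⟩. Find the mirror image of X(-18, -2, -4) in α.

(12, -2, 8)

α: n·r = n·R_2 gives 5x + 2z = -11.
λ = (n·X − d)/|n|² = (-98 − (-11))/29 = -3.
Reflection = X − 2λn = (-18, -2, -4) − (-6)·(5, 0, 2) = (12, -2, 8).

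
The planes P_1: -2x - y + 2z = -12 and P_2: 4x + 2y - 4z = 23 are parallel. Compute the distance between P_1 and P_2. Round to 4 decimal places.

0.1667

Rescale P_2 by 1/(-2): -2x - y + 2z = -23/2. Then distance = |-12 − (-23/2)| / √9 ≈ 0.1667.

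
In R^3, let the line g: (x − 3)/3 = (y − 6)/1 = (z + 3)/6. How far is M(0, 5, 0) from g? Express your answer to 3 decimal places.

4.196

g has direction (3, 1, 6) through (3, 6, -3).
Taking (3, 6, -3) on g with direction v = (3, 1, 6): w = M − (3, 6, -3) = (-3, -1, 3), and w × v = (-9, 27, 0).
Distance = |w × v| / |v| = √810 / √46 ≈ 4.196.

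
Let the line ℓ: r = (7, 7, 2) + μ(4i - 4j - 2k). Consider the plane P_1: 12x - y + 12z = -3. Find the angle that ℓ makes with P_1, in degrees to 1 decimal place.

sin θ = |n·v| / (|n||v|) = |28| / (√289 · √36) = 0.27451.
θ ≈ 15.9°.

15.9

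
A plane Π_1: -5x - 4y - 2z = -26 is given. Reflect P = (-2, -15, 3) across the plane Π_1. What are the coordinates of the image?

λ = (n·P − d)/|n|² = (64 − (-26))/45 = 2.
Reflection = P − 2λn = (-2, -15, 3) − 4·(-5, -4, -2) = (18, 1, 11).

(18, 1, 11)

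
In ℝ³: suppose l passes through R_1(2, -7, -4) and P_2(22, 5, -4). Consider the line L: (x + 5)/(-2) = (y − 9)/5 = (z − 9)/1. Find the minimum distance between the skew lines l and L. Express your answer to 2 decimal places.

A direction vector for l is P_2 − R_1 = (20, 12, 0).
L has direction (-2, 5, 1) through (-5, 9, 9).
Common perpendicular direction n = (20, 12, 0) × (-2, 5, 1) = (12, -20, 124).
With w = (-5, 9, 9) − (2, -7, -4) = (-7, 16, 13), w · n = 1208.
Distance = |w · n| / |n| = |1208| / √15920 ≈ 9.57.

9.57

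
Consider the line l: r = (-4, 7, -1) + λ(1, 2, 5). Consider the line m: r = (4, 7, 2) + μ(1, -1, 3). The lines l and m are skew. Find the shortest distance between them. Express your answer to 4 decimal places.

6.8246

Common perpendicular direction n = (1, 2, 5) × (1, -1, 3) = (11, 2, -3).
With w = (4, 7, 2) − (-4, 7, -1) = (8, 0, 3), w · n = 79.
Distance = |w · n| / |n| = |79| / √134 ≈ 6.8246.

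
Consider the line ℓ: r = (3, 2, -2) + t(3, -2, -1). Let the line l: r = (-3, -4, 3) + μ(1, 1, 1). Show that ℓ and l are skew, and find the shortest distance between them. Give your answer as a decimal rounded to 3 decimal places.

Common perpendicular direction n = (3, -2, -1) × (1, 1, 1) = (-1, -4, 5).
With w = (-3, -4, 3) − (3, 2, -2) = (-6, -6, 5), w · n = 55.
Since n ≠ 0 the lines are not parallel, and w · n = 55 ≠ 0 so they do not intersect; hence they are skew.
Distance = |w · n| / |n| = |55| / √42 ≈ 8.487.

8.487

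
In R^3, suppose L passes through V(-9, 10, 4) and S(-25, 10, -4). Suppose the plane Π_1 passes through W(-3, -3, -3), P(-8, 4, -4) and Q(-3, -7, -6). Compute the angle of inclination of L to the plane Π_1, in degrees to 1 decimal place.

22.3

A direction vector for L is S − V = (-16, 0, -8).
WP = (-5, 7, -1), WQ = (0, -4, -3); a normal to Π_1 is WP × WQ = (-25, -15, 20).
Using W: Π_1 has equation -25x - 15y + 20z = 60.
sin θ = |n·v| / (|n||v|) = |240| / (√1250 · √320) = 0.37947.
θ ≈ 22.3°.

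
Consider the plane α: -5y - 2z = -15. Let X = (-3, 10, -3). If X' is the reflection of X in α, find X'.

(-3, 0, -7)

λ = (n·X − d)/|n|² = (-44 − (-15))/29 = -1.
Reflection = X − 2λn = (-3, 10, -3) − (-2)·(0, -5, -2) = (-3, 0, -7).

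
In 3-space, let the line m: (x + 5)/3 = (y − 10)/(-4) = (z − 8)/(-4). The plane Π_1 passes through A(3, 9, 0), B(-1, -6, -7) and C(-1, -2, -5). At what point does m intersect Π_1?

m has direction (3, -4, -4) through (-5, 10, 8).
AB = (-4, -15, -7), AC = (-4, -11, -5); a normal to Π_1 is AB × AC = (-2, 8, -16).
Using A: Π_1 has equation -2x + 8y - 16z = 66.
Substitute r = (-5, 10, 8) + t(3, -4, -4) into the plane: -38 + 26t = 66, so t = 4.
Intersection: (-5, 10, 8) + 4·(3, -4, -4) = (7, -6, -8).

(7, -6, -8)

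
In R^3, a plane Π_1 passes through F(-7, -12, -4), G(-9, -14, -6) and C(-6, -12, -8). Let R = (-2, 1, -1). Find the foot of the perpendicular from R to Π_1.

(2, -4, 0)

FG = (-2, -2, -2), FC = (1, 0, -4); a normal to Π_1 is FG × FC = (8, -10, 2).
Using F: Π_1 has equation 8x - 10y + 2z = 56.
Foot = R − λn with λ = (n·R − d)/|n|² = (-28 − 56)/168 = -1/2.
Foot = (-2, 1, -1) − (-1/2)·(8, -10, 2) = (2, -4, 0).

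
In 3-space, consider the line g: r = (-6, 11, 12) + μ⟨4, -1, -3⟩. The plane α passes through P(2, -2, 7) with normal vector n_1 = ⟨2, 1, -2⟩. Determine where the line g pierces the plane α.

(-2, 10, 9)

α: n_1·r = n_1·P gives 2x + y - 2z = -12.
Substitute r = (-6, 11, 12) + t(4, -1, -3) into the plane: -25 + 13t = -12, so t = 1.
Intersection: (-6, 11, 12) + 1·(4, -1, -3) = (-2, 10, 9).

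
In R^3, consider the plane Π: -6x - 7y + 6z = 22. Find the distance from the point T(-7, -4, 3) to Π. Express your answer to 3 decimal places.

n·T − d = (-6)·(-7) + (-7)·(-4) + (6)·(3) − 22 = 66; |n| = √121.
Distance = |66| / √121 = 66/√121 ≈ 6.000.

6.000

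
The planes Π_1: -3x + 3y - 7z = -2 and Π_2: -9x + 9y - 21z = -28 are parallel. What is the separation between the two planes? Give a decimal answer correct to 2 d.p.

Rescale Π_2 by 1/3: -3x + 3y - 7z = -28/3. Then distance = |-2 − (-28/3)| / √67 ≈ 0.90.

0.90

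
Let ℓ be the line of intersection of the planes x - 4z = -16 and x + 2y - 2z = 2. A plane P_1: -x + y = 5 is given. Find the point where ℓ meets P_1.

(0, 5, 4)

Direction of ℓ: (1, 0, -4) × (1, 2, -2) = (8, -2, 2).
A point on ℓ: solving the two plane equations with x = -4 gives (-4, 6, 3).
Substitute r = (-4, 6, 3) + t(8, -2, 2) into the plane: 10 + (-10)t = 5, so t = 1/2.
Intersection: (-4, 6, 3) + (1/2)·(8, -2, 2) = (0, 5, 4).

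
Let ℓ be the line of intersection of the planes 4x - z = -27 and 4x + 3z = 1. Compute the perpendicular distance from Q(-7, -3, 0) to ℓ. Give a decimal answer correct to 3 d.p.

7.280

Direction of ℓ: (4, 0, -1) × (4, 0, 3) = (0, -16, 0).
A point on ℓ: solving the two plane equations with y = 3 gives (-5, 3, 7).
Taking (-5, 3, 7) on ℓ with direction v = (0, -16, 0): w = Q − (-5, 3, 7) = (-2, -6, -7), and w × v = (-112, 0, 32).
Distance = |w × v| / |v| = √13568 / √256 ≈ 7.280.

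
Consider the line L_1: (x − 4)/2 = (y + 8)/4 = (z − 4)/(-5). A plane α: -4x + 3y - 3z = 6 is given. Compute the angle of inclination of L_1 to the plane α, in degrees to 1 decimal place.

29.1

L_1 has direction (2, 4, -5) through (4, -8, 4).
sin θ = |n·v| / (|n||v|) = |19| / (√34 · √45) = 0.48574.
θ ≈ 29.1°.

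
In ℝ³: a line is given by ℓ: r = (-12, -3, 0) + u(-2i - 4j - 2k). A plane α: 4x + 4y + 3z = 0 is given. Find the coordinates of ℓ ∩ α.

Substitute r = (-12, -3, 0) + t(-2, -4, -2) into the plane: -60 + (-30)t = 0, so t = -2.
Intersection: (-12, -3, 0) + (-2)·(-2, -4, -2) = (-8, 5, 4).

(-8, 5, 4)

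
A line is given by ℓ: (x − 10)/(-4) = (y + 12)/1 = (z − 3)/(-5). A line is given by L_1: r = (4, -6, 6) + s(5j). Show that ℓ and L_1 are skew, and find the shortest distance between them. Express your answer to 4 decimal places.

ℓ has direction (-4, 1, -5) through (10, -12, 3).
Common perpendicular direction n = (-4, 1, -5) × (0, 5, 0) = (25, 0, -20).
With w = (4, -6, 6) − (10, -12, 3) = (-6, 6, 3), w · n = -210.
Since n ≠ 0 the lines are not parallel, and w · n = -210 ≠ 0 so they do not intersect; hence they are skew.
Distance = |w · n| / |n| = |-210| / √1025 ≈ 6.5593.

6.5593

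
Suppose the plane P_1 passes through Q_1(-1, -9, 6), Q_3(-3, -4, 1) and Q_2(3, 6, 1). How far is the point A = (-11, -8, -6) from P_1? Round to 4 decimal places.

Q_1Q_3 = (-2, 5, -5), Q_1Q_2 = (4, 15, -5); a normal to P_1 is Q_1Q_3 × Q_1Q_2 = (50, -30, -50).
Using Q_1: P_1 has equation 50x - 30y - 50z = -80.
n·A − d = (50)·(-11) + (-30)·(-8) + (-50)·(-6) − (-80) = 70; |n| = √5900.
Distance = |70| / √5900 = 70/√5900 ≈ 0.9113.

0.9113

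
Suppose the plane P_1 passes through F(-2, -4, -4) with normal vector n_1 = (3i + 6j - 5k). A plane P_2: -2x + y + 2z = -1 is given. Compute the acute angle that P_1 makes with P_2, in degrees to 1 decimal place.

66.5

P_1: n_1·r = n_1·F gives 3x + 6y - 5z = -10.
cos θ = |n₁·n₂| / (|n₁||n₂|) = |-10| / (√70 · √9).
θ = arccos(0.39841) ≈ 66.5°.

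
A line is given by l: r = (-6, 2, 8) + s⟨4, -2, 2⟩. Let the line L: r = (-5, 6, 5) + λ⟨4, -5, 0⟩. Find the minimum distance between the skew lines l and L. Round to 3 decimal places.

Common perpendicular direction n = (4, -2, 2) × (4, -5, 0) = (10, 8, -12).
With w = (-5, 6, 5) − (-6, 2, 8) = (1, 4, -3), w · n = 78.
Distance = |w · n| / |n| = |78| / √308 ≈ 4.444.

4.444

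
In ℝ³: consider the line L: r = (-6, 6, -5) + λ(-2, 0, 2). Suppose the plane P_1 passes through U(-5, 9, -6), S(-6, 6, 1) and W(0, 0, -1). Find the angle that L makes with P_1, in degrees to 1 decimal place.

US = (-1, -3, 7), UW = (5, -9, 5); a normal to P_1 is US × UW = (48, 40, 24).
Using U: P_1 has equation 48x + 40y + 24z = -24.
sin θ = |n·v| / (|n||v|) = |-48| / (√4480 · √8) = 0.25355.
θ ≈ 14.7°.

14.7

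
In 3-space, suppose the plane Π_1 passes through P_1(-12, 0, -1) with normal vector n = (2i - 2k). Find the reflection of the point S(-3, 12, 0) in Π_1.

Π_1: n·r = n·P_1 gives 2x - 2z = -22.
λ = (n·S − d)/|n|² = (-6 − (-22))/8 = 2.
Reflection = S − 2λn = (-3, 12, 0) − 4·(2, 0, -2) = (-11, 12, 8).

(-11, 12, 8)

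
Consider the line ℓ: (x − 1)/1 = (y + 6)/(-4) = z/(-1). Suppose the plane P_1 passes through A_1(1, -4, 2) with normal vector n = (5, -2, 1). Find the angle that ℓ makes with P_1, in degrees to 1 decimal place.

ℓ has direction (1, -4, -1) through (1, -6, 0).
P_1: n·r = n·A_1 gives 5x - 2y + z = 15.
sin θ = |n·v| / (|n||v|) = |12| / (√30 · √18) = 0.51640.
θ ≈ 31.1°.

31.1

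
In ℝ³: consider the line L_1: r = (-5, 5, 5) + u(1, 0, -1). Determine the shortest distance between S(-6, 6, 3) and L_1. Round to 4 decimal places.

Taking (-5, 5, 5) on L_1 with direction v = (1, 0, -1): w = S − (-5, 5, 5) = (-1, 1, -2), and w × v = (-1, -3, -1).
Distance = |w × v| / |v| = √11 / √2 ≈ 2.3452.

2.3452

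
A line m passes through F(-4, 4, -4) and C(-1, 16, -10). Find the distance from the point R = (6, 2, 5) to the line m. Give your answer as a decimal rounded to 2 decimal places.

A direction vector for m is C − F = (3, 12, -6).
Taking (-4, 4, -4) on m with direction v = (3, 12, -6): w = R − (-4, 4, -4) = (10, -2, 9), and w × v = (-96, 87, 126).
Distance = |w × v| / |v| = √32661 / √189 ≈ 13.15.

13.15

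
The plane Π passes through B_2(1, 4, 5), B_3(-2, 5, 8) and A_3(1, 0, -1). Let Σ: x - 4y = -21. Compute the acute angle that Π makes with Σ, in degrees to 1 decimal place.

32.6

B_2B_3 = (-3, 1, 3), B_2A_3 = (0, -4, -6); a normal to Π is B_2B_3 × B_2A_3 = (6, -18, 12).
Using B_2: Π has equation 6x - 18y + 12z = -6.
cos θ = |n₁·n₂| / (|n₁||n₂|) = |78| / (√504 · √17).
θ = arccos(0.84266) ≈ 32.6°.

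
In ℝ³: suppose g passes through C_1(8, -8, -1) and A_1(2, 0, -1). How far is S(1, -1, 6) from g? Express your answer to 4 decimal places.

A direction vector for g is A_1 − C_1 = (-6, 8, 0).
Taking (8, -8, -1) on g with direction v = (-6, 8, 0): w = S − (8, -8, -1) = (-7, 7, 7), and w × v = (-56, -42, -14).
Distance = |w × v| / |v| = √5096 / √100 ≈ 7.1386.

7.1386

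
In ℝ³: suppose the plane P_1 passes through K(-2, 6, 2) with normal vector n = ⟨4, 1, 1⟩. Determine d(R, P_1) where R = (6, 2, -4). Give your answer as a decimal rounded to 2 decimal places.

5.19

P_1: n·r = n·K gives 4x + y + z = 0.
n·R − d = (4)·(6) + (1)·(2) + (1)·(-4) − 0 = 22; |n| = √18.
Distance = |22| / √18 = 22/√18 ≈ 5.19.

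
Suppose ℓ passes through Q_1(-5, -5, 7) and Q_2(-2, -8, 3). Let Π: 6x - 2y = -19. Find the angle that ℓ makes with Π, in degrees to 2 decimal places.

A direction vector for ℓ is Q_2 − Q_1 = (3, -3, -4).
sin θ = |n·v| / (|n||v|) = |24| / (√40 · √34) = 0.65079.
θ ≈ 40.60°.

40.60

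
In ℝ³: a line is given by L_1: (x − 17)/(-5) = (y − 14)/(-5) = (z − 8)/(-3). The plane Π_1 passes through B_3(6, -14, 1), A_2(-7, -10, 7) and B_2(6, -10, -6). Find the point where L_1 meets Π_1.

L_1 has direction (-5, -5, -3) through (17, 14, 8).
B_3A_2 = (-13, 4, 6), B_3B_2 = (0, 4, -7); a normal to Π_1 is B_3A_2 × B_3B_2 = (-52, -91, -52).
Using B_3: Π_1 has equation -52x - 91y - 52z = 910.
Substitute r = (17, 14, 8) + t(-5, -5, -3) into the plane: -2574 + 871t = 910, so t = 4.
Intersection: (17, 14, 8) + 4·(-5, -5, -3) = (-3, -6, -4).

(-3, -6, -4)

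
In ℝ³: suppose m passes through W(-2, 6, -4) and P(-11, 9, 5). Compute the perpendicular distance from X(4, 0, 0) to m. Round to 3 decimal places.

A direction vector for m is P − W = (-9, 3, 9).
Taking (-2, 6, -4) on m with direction v = (-9, 3, 9): w = X − (-2, 6, -4) = (6, -6, 4), and w × v = (-66, -90, -36).
Distance = |w × v| / |v| = √13752 / √171 ≈ 8.968.

8.968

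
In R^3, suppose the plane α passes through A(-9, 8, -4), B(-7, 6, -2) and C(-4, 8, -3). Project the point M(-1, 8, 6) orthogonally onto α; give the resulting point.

AB = (2, -2, 2), AC = (5, 0, 1); a normal to α is AB × AC = (-2, 8, 10).
Using A: α has equation -2x + 8y + 10z = 42.
Foot = M − λn with λ = (n·M − d)/|n|² = (126 − 42)/168 = 1/2.
Foot = (-1, 8, 6) − (1/2)·(-2, 8, 10) = (0, 4, 1).

(0, 4, 1)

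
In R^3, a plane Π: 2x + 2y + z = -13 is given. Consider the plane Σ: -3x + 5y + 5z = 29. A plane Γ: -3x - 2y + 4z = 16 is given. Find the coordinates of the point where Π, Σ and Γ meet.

Solving the 3×3 linear system 2x + 2y + z = -13, -3x + 5y + 5z = 29, -3x - 2y + 4z = 16 (e.g. by elimination or Cramer's rule, determinant = 75) gives (-8, 2, -1).

(-8, 2, -1)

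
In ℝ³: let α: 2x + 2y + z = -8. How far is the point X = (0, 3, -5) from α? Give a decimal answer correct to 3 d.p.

3.000

n·X − d = (2)·(0) + (2)·(3) + (1)·(-5) − (-8) = 9; |n| = √9.
Distance = |9| / √9 = 9/√9 ≈ 3.000.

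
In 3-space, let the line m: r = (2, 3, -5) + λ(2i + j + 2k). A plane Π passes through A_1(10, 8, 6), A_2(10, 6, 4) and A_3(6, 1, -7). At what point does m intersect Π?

A_1A_2 = (0, -2, -2), A_1A_3 = (-4, -7, -13); a normal to Π is A_1A_2 × A_1A_3 = (12, 8, -8).
Using A_1: Π has equation 12x + 8y - 8z = 136.
Substitute r = (2, 3, -5) + t(2, 1, 2) into the plane: 88 + 16t = 136, so t = 3.
Intersection: (2, 3, -5) + 3·(2, 1, 2) = (8, 6, 1).

(8, 6, 1)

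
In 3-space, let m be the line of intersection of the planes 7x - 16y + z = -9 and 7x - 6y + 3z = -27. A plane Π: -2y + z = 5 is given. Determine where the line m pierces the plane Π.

(-6, -2, 1)

Direction of m: (7, -16, 1) × (7, -6, 3) = (-42, -14, 70).
A point on m: solving the two plane equations with x = -15 gives (-15, -5, 16).
Substitute r = (-15, -5, 16) + t(-42, -14, 70) into the plane: 26 + 98t = 5, so t = -3/14.
Intersection: (-15, -5, 16) + (-3/14)·(-42, -14, 70) = (-6, -2, 1).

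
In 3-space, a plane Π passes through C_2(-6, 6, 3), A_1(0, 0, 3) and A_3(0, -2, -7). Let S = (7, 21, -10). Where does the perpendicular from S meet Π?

C_2A_1 = (6, -6, 0), C_2A_3 = (6, -8, -10); a normal to Π is C_2A_1 × C_2A_3 = (60, 60, -12).
Using C_2: Π has equation 60x + 60y - 12z = -36.
Foot = S − λn with λ = (n·S − d)/|n|² = (1800 − (-36))/7344 = 1/4.
Foot = (7, 21, -10) − (1/4)·(60, 60, -12) = (-8, 6, -7).

(-8, 6, -7)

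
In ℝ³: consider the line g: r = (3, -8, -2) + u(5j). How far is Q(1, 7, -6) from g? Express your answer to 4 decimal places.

Taking (3, -8, -2) on g with direction v = (0, 5, 0): w = Q − (3, -8, -2) = (-2, 15, -4), and w × v = (20, 0, -10).
Distance = |w × v| / |v| = √500 / √25 ≈ 4.4721.

4.4721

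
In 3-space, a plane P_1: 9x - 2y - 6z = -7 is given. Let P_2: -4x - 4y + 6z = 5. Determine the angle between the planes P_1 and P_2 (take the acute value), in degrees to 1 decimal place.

cos θ = |n₁·n₂| / (|n₁||n₂|) = |-64| / (√121 · √68).
θ = arccos(0.70556) ≈ 45.1°.

45.1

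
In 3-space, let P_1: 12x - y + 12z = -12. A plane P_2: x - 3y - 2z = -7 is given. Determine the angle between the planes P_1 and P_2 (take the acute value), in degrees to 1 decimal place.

cos θ = |n₁·n₂| / (|n₁||n₂|) = |-9| / (√289 · √14).
θ = arccos(0.14149) ≈ 81.9°.

81.9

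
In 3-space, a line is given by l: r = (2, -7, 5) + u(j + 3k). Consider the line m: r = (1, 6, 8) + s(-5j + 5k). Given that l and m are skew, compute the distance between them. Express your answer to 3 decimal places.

Common perpendicular direction n = (0, 1, 3) × (0, -5, 5) = (20, 0, 0).
With w = (1, 6, 8) − (2, -7, 5) = (-1, 13, 3), w · n = -20.
Distance = |w · n| / |n| = |-20| / √400 ≈ 1.000.

1.000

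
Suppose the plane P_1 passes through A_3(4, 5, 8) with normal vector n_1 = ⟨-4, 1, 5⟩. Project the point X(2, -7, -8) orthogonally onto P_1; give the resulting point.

(-6, -5, 2)

P_1: n_1·r = n_1·A_3 gives -4x + y + 5z = 29.
Foot = X − λn with λ = (n·X − d)/|n|² = (-55 − 29)/42 = -2.
Foot = (2, -7, -8) − (-2)·(-4, 1, 5) = (-6, -5, 2).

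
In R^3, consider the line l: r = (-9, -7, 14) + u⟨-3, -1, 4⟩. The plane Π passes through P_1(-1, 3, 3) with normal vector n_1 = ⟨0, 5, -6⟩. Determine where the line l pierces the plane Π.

(3, -3, -2)

Π: n_1·r = n_1·P_1 gives 5y - 6z = -3.
Substitute r = (-9, -7, 14) + t(-3, -1, 4) into the plane: -119 + (-29)t = -3, so t = -4.
Intersection: (-9, -7, 14) + (-4)·(-3, -1, 4) = (3, -3, -2).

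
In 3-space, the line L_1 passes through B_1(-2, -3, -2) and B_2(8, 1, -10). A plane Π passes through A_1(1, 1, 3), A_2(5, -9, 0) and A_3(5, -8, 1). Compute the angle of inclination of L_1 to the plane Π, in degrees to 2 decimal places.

A direction vector for L_1 is B_2 − B_1 = (10, 4, -8).
A_1A_2 = (4, -10, -3), A_1A_3 = (4, -9, -2); a normal to Π is A_1A_2 × A_1A_3 = (-7, -4, 4).
Using A_1: Π has equation -7x - 4y + 4z = 1.
sin θ = |n·v| / (|n||v|) = |-118| / (√81 · √180) = 0.97724.
θ ≈ 77.75°.

77.75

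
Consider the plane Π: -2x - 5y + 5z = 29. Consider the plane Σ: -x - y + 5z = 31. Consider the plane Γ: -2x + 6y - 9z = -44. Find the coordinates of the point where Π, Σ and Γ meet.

(-2, 1, 6)

Solving the 3×3 linear system -2x - 5y + 5z = 29, -x - y + 5z = 31, -2x + 6y - 9z = -44 (e.g. by elimination or Cramer's rule, determinant = 97) gives (-2, 1, 6).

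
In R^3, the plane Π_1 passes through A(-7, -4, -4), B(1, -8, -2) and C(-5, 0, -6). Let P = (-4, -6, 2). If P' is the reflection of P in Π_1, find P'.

AB = (8, -4, 2), AC = (2, 4, -2); a normal to Π_1 is AB × AC = (0, 20, 40).
Using A: Π_1 has equation 20y + 40z = -240.
λ = (n·P − d)/|n|² = (-40 − (-240))/2000 = 1/10.
Reflection = P − 2λn = (-4, -6, 2) − (1/5)·(0, 20, 40) = (-4, -10, -6).

(-4, -10, -6)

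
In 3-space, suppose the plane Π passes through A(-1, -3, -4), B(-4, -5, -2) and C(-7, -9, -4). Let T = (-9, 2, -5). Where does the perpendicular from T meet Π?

AB = (-3, -2, 2), AC = (-6, -6, 0); a normal to Π is AB × AC = (12, -12, 6).
Using A: Π has equation 12x - 12y + 6z = 0.
Foot = T − λn with λ = (n·T − d)/|n|² = (-162 − 0)/324 = -1/2.
Foot = (-9, 2, -5) − (-1/2)·(12, -12, 6) = (-3, -4, -2).

(-3, -4, -2)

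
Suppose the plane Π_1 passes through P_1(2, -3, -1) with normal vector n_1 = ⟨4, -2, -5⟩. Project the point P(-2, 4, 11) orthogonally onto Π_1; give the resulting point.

(6, 0, 1)

Π_1: n_1·r = n_1·P_1 gives 4x - 2y - 5z = 19.
Foot = P − λn with λ = (n·P − d)/|n|² = (-71 − 19)/45 = -2.
Foot = (-2, 4, 11) − (-2)·(4, -2, -5) = (6, 0, 1).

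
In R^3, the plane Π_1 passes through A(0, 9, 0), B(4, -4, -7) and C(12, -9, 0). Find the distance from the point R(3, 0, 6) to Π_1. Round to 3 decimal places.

5.093

AB = (4, -13, -7), AC = (12, -18, 0); a normal to Π_1 is AB × AC = (-126, -84, 84).
Using A: Π_1 has equation -126x - 84y + 84z = -756.
n·R − d = (-126)·(3) + (-84)·(0) + (84)·(6) − (-756) = 882; |n| = √29988.
Distance = |882| / √29988 = 882/√29988 ≈ 5.093.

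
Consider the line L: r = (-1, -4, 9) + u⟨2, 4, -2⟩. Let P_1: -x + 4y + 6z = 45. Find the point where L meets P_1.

(5, 8, 3)

Substitute r = (-1, -4, 9) + t(2, 4, -2) into the plane: 39 + 2t = 45, so t = 3.
Intersection: (-1, -4, 9) + 3·(2, 4, -2) = (5, 8, 3).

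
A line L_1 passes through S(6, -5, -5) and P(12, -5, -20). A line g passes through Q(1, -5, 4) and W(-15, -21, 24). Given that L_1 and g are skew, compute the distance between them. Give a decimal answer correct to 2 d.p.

1.18

A direction vector for L_1 is P − S = (6, 0, -15).
A direction vector for g is W − Q = (-16, -16, 20).
Common perpendicular direction n = (6, 0, -15) × (-16, -16, 20) = (-240, 120, -96).
With w = (1, -5, 4) − (6, -5, -5) = (-5, 0, 9), w · n = 336.
Distance = |w · n| / |n| = |336| / √81216 ≈ 1.18.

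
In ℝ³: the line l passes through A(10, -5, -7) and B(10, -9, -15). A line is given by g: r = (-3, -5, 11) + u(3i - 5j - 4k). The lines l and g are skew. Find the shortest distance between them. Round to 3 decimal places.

A direction vector for l is B − A = (0, -4, -8).
Common perpendicular direction n = (0, -4, -8) × (3, -5, -4) = (-24, -24, 12).
With w = (-3, -5, 11) − (10, -5, -7) = (-13, 0, 18), w · n = 528.
Distance = |w · n| / |n| = |528| / √1296 ≈ 14.667.

14.667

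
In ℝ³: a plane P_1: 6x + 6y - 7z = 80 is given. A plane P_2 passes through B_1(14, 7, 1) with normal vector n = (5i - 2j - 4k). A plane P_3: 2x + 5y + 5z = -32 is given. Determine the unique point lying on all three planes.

(4, 0, -8)

P_2: n·r = n·B_1 gives 5x - 2y - 4z = 52.
Solving the 3×3 linear system 6x + 6y - 7z = 80, 5x - 2y - 4z = 52, 2x + 5y + 5z = -32 (e.g. by elimination or Cramer's rule, determinant = -341) gives (4, 0, -8).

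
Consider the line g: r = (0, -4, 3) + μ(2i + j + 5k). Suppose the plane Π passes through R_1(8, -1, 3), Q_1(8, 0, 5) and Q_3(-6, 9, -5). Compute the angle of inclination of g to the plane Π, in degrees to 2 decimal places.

3.49

R_1Q_1 = (0, 1, 2), R_1Q_3 = (-14, 10, -8); a normal to Π is R_1Q_1 × R_1Q_3 = (-28, -28, 14).
Using R_1: Π has equation -28x - 28y + 14z = -154.
sin θ = |n·v| / (|n||v|) = |-14| / (√1764 · √30) = 0.06086.
θ ≈ 3.49°.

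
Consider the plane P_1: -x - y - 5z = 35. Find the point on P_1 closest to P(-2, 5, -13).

Foot = P − λn with λ = (n·P − d)/|n|² = (62 − 35)/27 = 1.
Foot = (-2, 5, -13) − 1·(-1, -1, -5) = (-1, 6, -8).

(-1, 6, -8)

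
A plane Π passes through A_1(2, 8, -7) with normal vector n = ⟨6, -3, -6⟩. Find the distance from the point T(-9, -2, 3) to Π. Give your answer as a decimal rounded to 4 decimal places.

Π: n·r = n·A_1 gives 6x - 3y - 6z = 30.
n·T − d = (6)·(-9) + (-3)·(-2) + (-6)·(3) − 30 = -96; |n| = √81.
Distance = |-96| / √81 = 96/√81 ≈ 10.6667.

10.6667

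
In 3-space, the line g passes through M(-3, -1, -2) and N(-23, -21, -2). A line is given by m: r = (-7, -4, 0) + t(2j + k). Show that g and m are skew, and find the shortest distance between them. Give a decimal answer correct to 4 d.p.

A direction vector for g is N − M = (-20, -20, 0).
Common perpendicular direction n = (-20, -20, 0) × (0, 2, 1) = (-20, 20, -40).
With w = (-7, -4, 0) − (-3, -1, -2) = (-4, -3, 2), w · n = -60.
Since n ≠ 0 the lines are not parallel, and w · n = -60 ≠ 0 so they do not intersect; hence they are skew.
Distance = |w · n| / |n| = |-60| / √2400 ≈ 1.2247.

1.2247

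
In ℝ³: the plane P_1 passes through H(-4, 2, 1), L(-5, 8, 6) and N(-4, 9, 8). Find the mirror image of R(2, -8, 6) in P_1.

(8, -2, 0)

HL = (-1, 6, 5), HN = (0, 7, 7); a normal to P_1 is HL × HN = (7, 7, -7).
Using H: P_1 has equation 7x + 7y - 7z = -21.
λ = (n·R − d)/|n|² = (-84 − (-21))/147 = -3/7.
Reflection = R − 2λn = (2, -8, 6) − (-6/7)·(7, 7, -7) = (8, -2, 0).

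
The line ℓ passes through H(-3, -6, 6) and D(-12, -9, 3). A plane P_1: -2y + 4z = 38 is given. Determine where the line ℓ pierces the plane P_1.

(0, -5, 7)

A direction vector for ℓ is D − H = (-9, -3, -3).
Substitute r = (-3, -6, 6) + t(-9, -3, -3) into the plane: 36 + (-6)t = 38, so t = -1/3.
Intersection: (-3, -6, 6) + (-1/3)·(-9, -3, -3) = (0, -5, 7).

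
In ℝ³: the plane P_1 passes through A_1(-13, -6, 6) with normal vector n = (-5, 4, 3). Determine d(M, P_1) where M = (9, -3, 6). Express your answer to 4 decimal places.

13.8593

P_1: n·r = n·A_1 gives -5x + 4y + 3z = 59.
n·M − d = (-5)·(9) + (4)·(-3) + (3)·(6) − 59 = -98; |n| = √50.
Distance = |-98| / √50 = 98/√50 ≈ 13.8593.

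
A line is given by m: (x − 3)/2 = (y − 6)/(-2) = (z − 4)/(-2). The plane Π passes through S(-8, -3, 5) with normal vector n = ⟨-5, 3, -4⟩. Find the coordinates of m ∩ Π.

m has direction (2, -2, -2) through (3, 6, 4).
Π: n·r = n·S gives -5x + 3y - 4z = 11.
Substitute r = (3, 6, 4) + t(2, -2, -2) into the plane: -13 + (-8)t = 11, so t = -3.
Intersection: (3, 6, 4) + (-3)·(2, -2, -2) = (-3, 12, 10).

(-3, 12, 10)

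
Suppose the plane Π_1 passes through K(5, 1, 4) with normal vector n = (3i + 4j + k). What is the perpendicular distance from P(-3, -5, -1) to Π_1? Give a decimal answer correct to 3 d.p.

10.394

Π_1: n·r = n·K gives 3x + 4y + z = 23.
n·P − d = (3)·(-3) + (4)·(-5) + (1)·(-1) − 23 = -53; |n| = √26.
Distance = |-53| / √26 = 53/√26 ≈ 10.394.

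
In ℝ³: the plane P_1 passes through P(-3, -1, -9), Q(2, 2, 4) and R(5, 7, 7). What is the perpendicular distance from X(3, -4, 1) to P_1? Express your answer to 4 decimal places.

3.9370

PQ = (5, 3, 13), PR = (8, 8, 16); a normal to P_1 is PQ × PR = (-56, 24, 16).
Using P: P_1 has equation -56x + 24y + 16z = 0.
n·X − d = (-56)·(3) + (24)·(-4) + (16)·(1) − 0 = -248; |n| = √3968.
Distance = |-248| / √3968 = 248/√3968 ≈ 3.9370.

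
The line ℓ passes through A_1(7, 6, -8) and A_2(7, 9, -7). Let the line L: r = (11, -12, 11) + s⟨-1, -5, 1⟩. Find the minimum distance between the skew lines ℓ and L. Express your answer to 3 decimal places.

A direction vector for ℓ is A_2 − A_1 = (0, 3, 1).
Common perpendicular direction n = (0, 3, 1) × (-1, -5, 1) = (8, -1, 3).
With w = (11, -12, 11) − (7, 6, -8) = (4, -18, 19), w · n = 107.
Distance = |w · n| / |n| = |107| / √74 ≈ 12.438.

12.438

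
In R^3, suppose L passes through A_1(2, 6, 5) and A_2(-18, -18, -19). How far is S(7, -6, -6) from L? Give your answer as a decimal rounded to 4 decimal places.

12.5841

A direction vector for L is A_2 − A_1 = (-20, -24, -24).
Taking (2, 6, 5) on L with direction v = (-20, -24, -24): w = S − (2, 6, 5) = (5, -12, -11), and w × v = (24, 340, -360).
Distance = |w × v| / |v| = √245776 / √1552 ≈ 12.5841.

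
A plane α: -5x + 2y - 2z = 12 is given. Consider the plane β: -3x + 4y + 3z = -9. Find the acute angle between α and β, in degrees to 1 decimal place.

cos θ = |n₁·n₂| / (|n₁||n₂|) = |17| / (√33 · √34).
θ = arccos(0.50752) ≈ 59.5°.

59.5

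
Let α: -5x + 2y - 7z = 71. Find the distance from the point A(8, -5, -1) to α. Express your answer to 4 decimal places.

12.9080

n·A − d = (-5)·(8) + (2)·(-5) + (-7)·(-1) − 71 = -114; |n| = √78.
Distance = |-114| / √78 = 114/√78 ≈ 12.9080.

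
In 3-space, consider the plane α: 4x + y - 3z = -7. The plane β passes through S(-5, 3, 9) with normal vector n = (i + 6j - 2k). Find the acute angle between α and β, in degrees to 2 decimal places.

β: n·r = n·S gives x + 6y - 2z = -5.
cos θ = |n₁·n₂| / (|n₁||n₂|) = |16| / (√26 · √41).
θ = arccos(0.49005) ≈ 60.66°.

60.66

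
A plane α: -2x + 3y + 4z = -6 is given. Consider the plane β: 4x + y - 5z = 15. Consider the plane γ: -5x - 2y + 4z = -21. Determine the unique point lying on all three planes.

Solving the 3×3 linear system -2x + 3y + 4z = -6, 4x + y - 5z = 15, -5x - 2y + 4z = -21 (e.g. by elimination or Cramer's rule, determinant = 27) gives (5, 0, 1).

(5, 0, 1)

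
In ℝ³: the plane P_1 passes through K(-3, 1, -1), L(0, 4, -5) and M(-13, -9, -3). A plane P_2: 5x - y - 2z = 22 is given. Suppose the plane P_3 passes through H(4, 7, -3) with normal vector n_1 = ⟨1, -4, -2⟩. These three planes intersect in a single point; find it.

KL = (3, 3, -4), KM = (-10, -10, -2); a normal to P_1 is KL × KM = (-46, 46, 0).
Using K: P_1 has equation -46x + 46y = 184.
P_3: n_1·r = n_1·H gives x - 4y - 2z = -18.
Solving the 3×3 linear system -46x + 46y = 184, 5x - y - 2z = 22, x - 4y - 2z = -18 (e.g. by elimination or Cramer's rule, determinant = 644) gives (4, 8, -5).

(4, 8, -5)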